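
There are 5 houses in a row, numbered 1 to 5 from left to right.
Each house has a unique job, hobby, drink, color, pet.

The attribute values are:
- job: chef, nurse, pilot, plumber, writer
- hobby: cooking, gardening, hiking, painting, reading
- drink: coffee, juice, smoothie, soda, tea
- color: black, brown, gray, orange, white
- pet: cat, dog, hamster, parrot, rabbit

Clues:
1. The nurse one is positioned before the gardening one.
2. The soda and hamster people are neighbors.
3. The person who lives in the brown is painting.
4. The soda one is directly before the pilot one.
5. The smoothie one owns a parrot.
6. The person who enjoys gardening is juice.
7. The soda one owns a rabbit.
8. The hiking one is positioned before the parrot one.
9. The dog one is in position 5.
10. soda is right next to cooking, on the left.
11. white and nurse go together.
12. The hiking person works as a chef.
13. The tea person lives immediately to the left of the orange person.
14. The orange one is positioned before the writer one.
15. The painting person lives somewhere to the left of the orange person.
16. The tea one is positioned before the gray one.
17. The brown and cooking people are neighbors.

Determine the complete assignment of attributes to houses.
Solution:

House | Job | Hobby | Drink | Color | Pet
-----------------------------------------
  1   | plumber | painting | soda | brown | rabbit
  2   | pilot | cooking | tea | black | hamster
  3   | chef | hiking | coffee | orange | cat
  4   | nurse | reading | smoothie | white | parrot
  5   | writer | gardening | juice | gray | dog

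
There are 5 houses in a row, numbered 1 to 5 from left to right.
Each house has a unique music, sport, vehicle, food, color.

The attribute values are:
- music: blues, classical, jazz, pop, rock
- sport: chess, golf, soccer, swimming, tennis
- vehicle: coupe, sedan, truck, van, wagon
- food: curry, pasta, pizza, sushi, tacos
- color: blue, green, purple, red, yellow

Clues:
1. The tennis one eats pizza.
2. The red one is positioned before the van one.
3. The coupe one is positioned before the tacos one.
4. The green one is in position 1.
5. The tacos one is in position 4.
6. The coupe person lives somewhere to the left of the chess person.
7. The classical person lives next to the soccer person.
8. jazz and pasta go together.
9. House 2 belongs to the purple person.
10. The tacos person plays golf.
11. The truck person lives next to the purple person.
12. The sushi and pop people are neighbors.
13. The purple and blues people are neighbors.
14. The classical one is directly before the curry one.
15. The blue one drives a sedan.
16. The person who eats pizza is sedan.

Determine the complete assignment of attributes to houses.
Solution:

House | Music | Sport | Vehicle | Food | Color
----------------------------------------------
  1   | classical | swimming | truck | sushi | green
  2   | pop | soccer | coupe | curry | purple
  3   | blues | tennis | sedan | pizza | blue
  4   | rock | golf | wagon | tacos | red
  5   | jazz | chess | van | pasta | yellow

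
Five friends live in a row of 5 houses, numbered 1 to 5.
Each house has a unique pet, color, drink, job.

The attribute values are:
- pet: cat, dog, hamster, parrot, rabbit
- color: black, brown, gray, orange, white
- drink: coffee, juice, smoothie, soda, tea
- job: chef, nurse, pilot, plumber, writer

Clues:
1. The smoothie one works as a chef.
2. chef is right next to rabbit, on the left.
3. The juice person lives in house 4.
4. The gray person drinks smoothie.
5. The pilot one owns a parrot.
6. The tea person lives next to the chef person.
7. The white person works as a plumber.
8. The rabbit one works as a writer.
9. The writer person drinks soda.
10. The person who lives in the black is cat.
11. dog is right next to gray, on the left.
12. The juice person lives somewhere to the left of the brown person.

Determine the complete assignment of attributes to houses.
Solution:

House | Pet | Color | Drink | Job
---------------------------------
  1   | dog | white | tea | plumber
  2   | hamster | gray | smoothie | chef
  3   | rabbit | orange | soda | writer
  4   | cat | black | juice | nurse
  5   | parrot | brown | coffee | pilot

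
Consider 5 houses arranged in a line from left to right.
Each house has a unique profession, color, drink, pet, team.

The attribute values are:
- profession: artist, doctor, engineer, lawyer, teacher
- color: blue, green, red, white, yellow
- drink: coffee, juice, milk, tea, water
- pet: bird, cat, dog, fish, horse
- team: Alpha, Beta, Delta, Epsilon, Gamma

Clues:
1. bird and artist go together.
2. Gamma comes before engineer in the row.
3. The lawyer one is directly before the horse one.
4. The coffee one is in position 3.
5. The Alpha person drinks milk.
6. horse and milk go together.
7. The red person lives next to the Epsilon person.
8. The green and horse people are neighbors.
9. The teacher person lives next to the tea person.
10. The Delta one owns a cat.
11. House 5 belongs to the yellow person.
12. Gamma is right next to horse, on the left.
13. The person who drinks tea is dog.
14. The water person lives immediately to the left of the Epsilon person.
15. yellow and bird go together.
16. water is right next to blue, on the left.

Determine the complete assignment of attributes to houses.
Solution:

House | Profession | Color | Drink | Pet | Team
-----------------------------------------------
  1   | teacher | red | water | cat | Delta
  2   | doctor | blue | tea | dog | Epsilon
  3   | lawyer | green | coffee | fish | Gamma
  4   | engineer | white | milk | horse | Alpha
  5   | artist | yellow | juice | bird | Beta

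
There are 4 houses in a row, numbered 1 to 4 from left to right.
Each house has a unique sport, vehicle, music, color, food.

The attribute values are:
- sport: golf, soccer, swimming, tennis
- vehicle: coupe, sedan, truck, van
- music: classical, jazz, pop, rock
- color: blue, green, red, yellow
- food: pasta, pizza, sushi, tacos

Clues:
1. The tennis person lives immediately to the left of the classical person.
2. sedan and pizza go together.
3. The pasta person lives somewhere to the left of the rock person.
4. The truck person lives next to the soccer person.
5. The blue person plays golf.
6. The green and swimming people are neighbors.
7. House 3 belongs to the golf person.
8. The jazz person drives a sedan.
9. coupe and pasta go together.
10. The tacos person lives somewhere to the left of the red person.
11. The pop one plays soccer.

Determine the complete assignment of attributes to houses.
Solution:

House | Sport | Vehicle | Music | Color | Food
----------------------------------------------
  1   | tennis | sedan | jazz | green | pizza
  2   | swimming | coupe | classical | yellow | pasta
  3   | golf | truck | rock | blue | tacos
  4   | soccer | van | pop | red | sushi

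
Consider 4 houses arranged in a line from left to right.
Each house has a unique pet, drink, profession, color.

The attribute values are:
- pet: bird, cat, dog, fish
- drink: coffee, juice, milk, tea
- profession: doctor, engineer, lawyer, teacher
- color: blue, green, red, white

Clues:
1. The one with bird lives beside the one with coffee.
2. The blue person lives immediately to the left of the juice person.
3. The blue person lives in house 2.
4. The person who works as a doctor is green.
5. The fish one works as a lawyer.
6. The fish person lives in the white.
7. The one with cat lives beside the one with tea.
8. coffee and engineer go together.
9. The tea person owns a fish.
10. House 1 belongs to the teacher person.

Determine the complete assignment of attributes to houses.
Solution:

House | Pet | Drink | Profession | Color
----------------------------------------
  1   | bird | milk | teacher | red
  2   | dog | coffee | engineer | blue
  3   | cat | juice | doctor | green
  4   | fish | tea | lawyer | white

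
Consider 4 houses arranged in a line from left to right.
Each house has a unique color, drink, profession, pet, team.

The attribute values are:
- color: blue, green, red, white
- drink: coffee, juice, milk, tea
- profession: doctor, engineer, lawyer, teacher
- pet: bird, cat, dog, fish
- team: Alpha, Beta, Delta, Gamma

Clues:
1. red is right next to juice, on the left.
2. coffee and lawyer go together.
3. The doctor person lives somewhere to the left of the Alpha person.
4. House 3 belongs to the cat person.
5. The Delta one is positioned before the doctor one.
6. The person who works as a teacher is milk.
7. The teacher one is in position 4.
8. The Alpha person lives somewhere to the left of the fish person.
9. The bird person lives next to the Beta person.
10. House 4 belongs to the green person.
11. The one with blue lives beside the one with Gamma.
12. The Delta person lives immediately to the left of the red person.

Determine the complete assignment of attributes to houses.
Solution:

House | Color | Drink | Profession | Pet | Team
-----------------------------------------------
  1   | white | coffee | lawyer | bird | Delta
  2   | red | tea | doctor | dog | Beta
  3   | blue | juice | engineer | cat | Alpha
  4   | green | milk | teacher | fish | Gamma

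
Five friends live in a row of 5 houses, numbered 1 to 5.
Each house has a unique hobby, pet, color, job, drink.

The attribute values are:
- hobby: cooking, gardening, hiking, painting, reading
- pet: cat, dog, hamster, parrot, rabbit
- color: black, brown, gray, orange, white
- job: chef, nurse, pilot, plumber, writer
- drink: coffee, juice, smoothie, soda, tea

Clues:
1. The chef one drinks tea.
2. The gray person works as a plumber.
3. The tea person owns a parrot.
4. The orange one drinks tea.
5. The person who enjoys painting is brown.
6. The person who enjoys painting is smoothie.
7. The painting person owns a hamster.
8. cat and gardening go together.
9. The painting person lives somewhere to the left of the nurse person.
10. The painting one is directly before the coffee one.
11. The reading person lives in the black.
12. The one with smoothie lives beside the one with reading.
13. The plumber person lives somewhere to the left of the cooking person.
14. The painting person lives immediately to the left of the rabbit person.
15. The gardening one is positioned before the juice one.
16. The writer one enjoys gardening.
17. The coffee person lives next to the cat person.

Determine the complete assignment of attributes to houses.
Solution:

House | Hobby | Pet | Color | Job | Drink
-----------------------------------------
  1   | painting | hamster | brown | pilot | smoothie
  2   | reading | rabbit | black | nurse | coffee
  3   | gardening | cat | white | writer | soda
  4   | hiking | dog | gray | plumber | juice
  5   | cooking | parrot | orange | chef | tea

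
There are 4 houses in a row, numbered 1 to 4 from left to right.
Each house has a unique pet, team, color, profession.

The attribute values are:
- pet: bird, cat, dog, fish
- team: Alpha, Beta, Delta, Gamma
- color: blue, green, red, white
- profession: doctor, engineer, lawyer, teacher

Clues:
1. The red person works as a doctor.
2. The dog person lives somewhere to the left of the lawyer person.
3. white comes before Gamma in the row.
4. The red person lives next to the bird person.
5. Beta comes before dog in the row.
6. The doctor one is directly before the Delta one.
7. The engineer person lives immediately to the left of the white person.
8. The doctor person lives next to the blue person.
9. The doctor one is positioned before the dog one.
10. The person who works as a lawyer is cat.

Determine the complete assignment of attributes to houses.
Solution:

House | Pet | Team | Color | Profession
---------------------------------------
  1   | fish | Beta | red | doctor
  2   | bird | Delta | blue | engineer
  3   | dog | Alpha | white | teacher
  4   | cat | Gamma | green | lawyer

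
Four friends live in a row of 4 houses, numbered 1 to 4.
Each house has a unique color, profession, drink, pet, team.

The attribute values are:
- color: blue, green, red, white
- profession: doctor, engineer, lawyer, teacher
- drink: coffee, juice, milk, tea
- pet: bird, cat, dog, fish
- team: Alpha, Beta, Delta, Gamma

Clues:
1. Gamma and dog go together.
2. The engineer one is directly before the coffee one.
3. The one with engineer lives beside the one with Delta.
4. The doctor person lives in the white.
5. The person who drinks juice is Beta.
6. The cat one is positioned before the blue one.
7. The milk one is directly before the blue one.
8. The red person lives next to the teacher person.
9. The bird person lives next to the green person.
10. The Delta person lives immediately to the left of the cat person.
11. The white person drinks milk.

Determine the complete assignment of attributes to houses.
Solution:

House | Color | Profession | Drink | Pet | Team
-----------------------------------------------
  1   | red | engineer | juice | bird | Beta
  2   | green | teacher | coffee | fish | Delta
  3   | white | doctor | milk | cat | Alpha
  4   | blue | lawyer | tea | dog | Gamma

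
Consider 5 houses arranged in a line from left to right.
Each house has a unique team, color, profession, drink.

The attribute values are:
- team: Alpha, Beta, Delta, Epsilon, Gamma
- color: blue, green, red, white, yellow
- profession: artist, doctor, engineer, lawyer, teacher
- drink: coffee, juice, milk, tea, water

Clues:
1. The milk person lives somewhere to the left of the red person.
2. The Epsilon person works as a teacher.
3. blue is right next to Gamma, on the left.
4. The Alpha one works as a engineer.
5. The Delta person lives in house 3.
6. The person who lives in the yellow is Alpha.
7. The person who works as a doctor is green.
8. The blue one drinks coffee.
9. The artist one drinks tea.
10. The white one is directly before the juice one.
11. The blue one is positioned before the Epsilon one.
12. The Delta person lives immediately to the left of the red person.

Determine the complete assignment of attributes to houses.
Solution:

House | Team | Color | Profession | Drink
-----------------------------------------
  1   | Beta | blue | lawyer | coffee
  2   | Gamma | green | doctor | milk
  3   | Delta | white | artist | tea
  4   | Epsilon | red | teacher | juice
  5   | Alpha | yellow | engineer | water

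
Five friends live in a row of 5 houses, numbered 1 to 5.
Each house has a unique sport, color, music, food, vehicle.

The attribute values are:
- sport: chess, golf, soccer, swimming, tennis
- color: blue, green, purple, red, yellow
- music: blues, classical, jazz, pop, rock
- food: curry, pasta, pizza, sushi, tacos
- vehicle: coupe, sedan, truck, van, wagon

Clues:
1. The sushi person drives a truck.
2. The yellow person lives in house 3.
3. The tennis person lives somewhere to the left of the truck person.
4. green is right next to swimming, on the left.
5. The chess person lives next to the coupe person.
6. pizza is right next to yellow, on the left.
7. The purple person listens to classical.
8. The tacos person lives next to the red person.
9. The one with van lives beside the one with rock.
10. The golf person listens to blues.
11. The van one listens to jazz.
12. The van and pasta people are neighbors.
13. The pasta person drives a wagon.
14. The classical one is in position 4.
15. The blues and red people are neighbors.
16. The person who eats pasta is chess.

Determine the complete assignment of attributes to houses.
Solution:

House | Sport | Color | Music | Food | Vehicle
----------------------------------------------
  1   | golf | green | blues | tacos | sedan
  2   | swimming | red | jazz | pizza | van
  3   | chess | yellow | rock | pasta | wagon
  4   | tennis | purple | classical | curry | coupe
  5   | soccer | blue | pop | sushi | truck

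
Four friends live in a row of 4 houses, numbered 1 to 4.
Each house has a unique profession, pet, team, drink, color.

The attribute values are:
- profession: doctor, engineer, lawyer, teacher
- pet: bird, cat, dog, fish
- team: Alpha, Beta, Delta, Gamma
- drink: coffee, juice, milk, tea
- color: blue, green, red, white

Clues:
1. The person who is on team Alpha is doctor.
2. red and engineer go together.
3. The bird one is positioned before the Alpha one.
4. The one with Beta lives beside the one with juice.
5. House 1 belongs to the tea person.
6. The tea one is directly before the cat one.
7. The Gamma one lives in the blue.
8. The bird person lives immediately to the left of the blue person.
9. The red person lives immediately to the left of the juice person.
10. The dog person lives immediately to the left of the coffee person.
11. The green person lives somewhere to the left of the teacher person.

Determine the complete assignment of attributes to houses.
Solution:

House | Profession | Pet | Team | Drink | Color
-----------------------------------------------
  1   | engineer | bird | Beta | tea | red
  2   | lawyer | cat | Gamma | juice | blue
  3   | doctor | dog | Alpha | milk | green
  4   | teacher | fish | Delta | coffee | white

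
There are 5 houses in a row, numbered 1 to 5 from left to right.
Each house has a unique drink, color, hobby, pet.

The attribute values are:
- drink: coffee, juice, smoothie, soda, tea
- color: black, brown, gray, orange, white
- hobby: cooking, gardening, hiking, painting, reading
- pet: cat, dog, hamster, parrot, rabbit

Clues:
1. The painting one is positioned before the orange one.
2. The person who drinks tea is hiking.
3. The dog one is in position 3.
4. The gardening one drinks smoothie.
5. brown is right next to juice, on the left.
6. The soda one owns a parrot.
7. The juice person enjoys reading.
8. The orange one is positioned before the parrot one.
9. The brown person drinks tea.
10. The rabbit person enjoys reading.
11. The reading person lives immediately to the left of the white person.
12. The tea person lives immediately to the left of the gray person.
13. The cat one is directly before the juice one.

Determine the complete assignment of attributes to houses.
Solution:

House | Drink | Color | Hobby | Pet
-----------------------------------
  1   | tea | brown | hiking | cat
  2   | juice | gray | reading | rabbit
  3   | coffee | white | painting | dog
  4   | smoothie | orange | gardening | hamster
  5   | soda | black | cooking | parrot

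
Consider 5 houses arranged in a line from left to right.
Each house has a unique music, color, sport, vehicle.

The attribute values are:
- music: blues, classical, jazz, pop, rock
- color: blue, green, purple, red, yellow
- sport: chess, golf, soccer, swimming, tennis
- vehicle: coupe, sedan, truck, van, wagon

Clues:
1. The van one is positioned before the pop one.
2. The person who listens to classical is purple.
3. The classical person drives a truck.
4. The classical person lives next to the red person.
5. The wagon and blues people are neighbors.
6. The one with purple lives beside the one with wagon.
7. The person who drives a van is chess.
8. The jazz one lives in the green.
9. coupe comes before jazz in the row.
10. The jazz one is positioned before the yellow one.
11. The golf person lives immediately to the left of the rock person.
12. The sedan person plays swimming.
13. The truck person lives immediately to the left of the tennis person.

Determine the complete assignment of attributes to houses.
Solution:

House | Music | Color | Sport | Vehicle
---------------------------------------
  1   | classical | purple | golf | truck
  2   | rock | red | tennis | wagon
  3   | blues | blue | soccer | coupe
  4   | jazz | green | chess | van
  5   | pop | yellow | swimming | sedan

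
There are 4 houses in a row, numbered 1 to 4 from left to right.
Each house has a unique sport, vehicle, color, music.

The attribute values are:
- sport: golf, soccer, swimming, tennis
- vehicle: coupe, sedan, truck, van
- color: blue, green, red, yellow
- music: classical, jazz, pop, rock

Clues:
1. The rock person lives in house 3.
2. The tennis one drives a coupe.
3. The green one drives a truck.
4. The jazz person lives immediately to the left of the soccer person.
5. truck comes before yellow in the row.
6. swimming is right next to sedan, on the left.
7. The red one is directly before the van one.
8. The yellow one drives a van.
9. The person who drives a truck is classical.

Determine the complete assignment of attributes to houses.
Solution:

House | Sport | Vehicle | Color | Music
---------------------------------------
  1   | swimming | truck | green | classical
  2   | golf | sedan | red | jazz
  3   | soccer | van | yellow | rock
  4   | tennis | coupe | blue | pop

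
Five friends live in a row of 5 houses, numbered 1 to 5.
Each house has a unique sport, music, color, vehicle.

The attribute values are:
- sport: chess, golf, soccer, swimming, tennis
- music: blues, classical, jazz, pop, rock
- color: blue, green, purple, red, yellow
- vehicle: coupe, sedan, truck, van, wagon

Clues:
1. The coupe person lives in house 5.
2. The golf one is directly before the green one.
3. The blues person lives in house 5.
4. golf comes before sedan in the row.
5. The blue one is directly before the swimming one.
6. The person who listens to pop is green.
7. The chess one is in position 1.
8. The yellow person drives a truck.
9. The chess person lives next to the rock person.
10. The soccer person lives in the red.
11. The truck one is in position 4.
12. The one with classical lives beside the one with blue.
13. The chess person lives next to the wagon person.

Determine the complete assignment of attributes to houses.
Solution:

House | Sport | Music | Color | Vehicle
---------------------------------------
  1   | chess | classical | purple | van
  2   | golf | rock | blue | wagon
  3   | swimming | pop | green | sedan
  4   | tennis | jazz | yellow | truck
  5   | soccer | blues | red | coupe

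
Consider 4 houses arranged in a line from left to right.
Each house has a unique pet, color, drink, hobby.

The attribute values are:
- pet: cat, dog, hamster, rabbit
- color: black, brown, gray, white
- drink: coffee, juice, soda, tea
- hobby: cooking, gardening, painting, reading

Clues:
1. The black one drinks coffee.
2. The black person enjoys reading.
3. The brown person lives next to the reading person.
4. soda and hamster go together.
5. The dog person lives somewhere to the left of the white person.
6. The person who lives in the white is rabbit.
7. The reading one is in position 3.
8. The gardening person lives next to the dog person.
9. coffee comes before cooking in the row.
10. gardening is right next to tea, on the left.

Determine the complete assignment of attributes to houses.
Solution:

House | Pet | Color | Drink | Hobby
-----------------------------------
  1   | hamster | gray | soda | gardening
  2   | dog | brown | tea | painting
  3   | cat | black | coffee | reading
  4   | rabbit | white | juice | cooking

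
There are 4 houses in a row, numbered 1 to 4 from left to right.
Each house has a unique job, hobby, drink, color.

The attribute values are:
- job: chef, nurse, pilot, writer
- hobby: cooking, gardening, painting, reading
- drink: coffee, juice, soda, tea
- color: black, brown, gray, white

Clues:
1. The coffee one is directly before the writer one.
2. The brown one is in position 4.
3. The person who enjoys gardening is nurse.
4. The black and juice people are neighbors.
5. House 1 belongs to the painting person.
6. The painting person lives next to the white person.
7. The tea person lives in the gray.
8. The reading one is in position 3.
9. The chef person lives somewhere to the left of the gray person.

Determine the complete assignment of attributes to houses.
Solution:

House | Job | Hobby | Drink | Color
-----------------------------------
  1   | chef | painting | coffee | black
  2   | writer | cooking | juice | white
  3   | pilot | reading | tea | gray
  4   | nurse | gardening | soda | brown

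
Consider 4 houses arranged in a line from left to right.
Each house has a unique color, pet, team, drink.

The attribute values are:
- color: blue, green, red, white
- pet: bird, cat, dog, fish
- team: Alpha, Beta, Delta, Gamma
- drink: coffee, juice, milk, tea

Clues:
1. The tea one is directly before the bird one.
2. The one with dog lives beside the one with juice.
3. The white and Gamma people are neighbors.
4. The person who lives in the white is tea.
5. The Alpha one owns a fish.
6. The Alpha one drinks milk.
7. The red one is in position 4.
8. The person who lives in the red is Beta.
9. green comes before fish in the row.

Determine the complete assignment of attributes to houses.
Solution:

House | Color | Pet | Team | Drink
----------------------------------
  1   | white | dog | Delta | tea
  2   | green | bird | Gamma | juice
  3   | blue | fish | Alpha | milk
  4   | red | cat | Beta | coffee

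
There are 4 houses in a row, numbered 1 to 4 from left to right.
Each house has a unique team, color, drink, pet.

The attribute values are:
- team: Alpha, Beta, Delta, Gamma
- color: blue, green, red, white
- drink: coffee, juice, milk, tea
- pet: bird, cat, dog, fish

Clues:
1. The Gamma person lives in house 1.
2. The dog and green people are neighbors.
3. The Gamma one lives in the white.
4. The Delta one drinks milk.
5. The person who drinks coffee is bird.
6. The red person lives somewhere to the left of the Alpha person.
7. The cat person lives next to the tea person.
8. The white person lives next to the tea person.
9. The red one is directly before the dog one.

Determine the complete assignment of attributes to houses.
Solution:

House | Team | Color | Drink | Pet
----------------------------------
  1   | Gamma | white | juice | cat
  2   | Beta | red | tea | fish
  3   | Delta | blue | milk | dog
  4   | Alpha | green | coffee | bird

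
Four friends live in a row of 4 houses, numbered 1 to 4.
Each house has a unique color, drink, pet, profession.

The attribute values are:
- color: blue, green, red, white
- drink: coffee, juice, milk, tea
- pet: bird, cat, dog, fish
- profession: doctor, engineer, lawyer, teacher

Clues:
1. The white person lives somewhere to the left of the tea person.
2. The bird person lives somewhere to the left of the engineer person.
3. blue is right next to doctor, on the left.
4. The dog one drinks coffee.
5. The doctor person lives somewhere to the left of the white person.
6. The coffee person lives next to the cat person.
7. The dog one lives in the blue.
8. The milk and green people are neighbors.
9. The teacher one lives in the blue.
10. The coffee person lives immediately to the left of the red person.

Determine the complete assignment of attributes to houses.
Solution:

House | Color | Drink | Pet | Profession
----------------------------------------
  1   | blue | coffee | dog | teacher
  2   | red | juice | cat | doctor
  3   | white | milk | bird | lawyer
  4   | green | tea | fish | engineer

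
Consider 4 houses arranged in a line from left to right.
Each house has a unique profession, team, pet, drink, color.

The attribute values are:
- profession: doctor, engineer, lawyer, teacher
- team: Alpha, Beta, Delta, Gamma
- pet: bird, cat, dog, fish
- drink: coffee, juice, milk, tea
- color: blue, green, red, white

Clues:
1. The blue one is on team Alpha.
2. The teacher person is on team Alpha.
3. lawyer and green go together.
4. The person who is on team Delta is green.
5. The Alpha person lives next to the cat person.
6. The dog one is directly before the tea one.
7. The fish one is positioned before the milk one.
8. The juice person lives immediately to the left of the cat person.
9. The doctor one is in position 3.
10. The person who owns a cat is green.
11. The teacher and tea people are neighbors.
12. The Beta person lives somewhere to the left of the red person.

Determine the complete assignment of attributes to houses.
Solution:

House | Profession | Team | Pet | Drink | Color
-----------------------------------------------
  1   | teacher | Alpha | dog | juice | blue
  2   | lawyer | Delta | cat | tea | green
  3   | doctor | Beta | fish | coffee | white
  4   | engineer | Gamma | bird | milk | red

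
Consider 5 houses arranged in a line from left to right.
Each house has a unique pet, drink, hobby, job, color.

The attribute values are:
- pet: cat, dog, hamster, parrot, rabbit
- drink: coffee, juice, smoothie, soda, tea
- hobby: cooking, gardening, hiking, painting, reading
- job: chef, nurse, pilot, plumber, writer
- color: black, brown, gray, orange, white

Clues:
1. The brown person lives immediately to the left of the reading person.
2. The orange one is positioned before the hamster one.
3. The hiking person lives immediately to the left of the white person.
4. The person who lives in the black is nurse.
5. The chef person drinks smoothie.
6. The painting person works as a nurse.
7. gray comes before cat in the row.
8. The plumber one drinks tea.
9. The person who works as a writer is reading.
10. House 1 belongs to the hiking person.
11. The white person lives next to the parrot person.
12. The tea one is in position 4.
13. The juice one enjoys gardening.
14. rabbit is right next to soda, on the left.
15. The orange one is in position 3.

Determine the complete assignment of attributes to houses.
Solution:

House | Pet | Drink | Hobby | Job | Color
-----------------------------------------
  1   | rabbit | smoothie | hiking | chef | brown
  2   | dog | soda | reading | writer | white
  3   | parrot | juice | gardening | pilot | orange
  4   | hamster | tea | cooking | plumber | gray
  5   | cat | coffee | painting | nurse | black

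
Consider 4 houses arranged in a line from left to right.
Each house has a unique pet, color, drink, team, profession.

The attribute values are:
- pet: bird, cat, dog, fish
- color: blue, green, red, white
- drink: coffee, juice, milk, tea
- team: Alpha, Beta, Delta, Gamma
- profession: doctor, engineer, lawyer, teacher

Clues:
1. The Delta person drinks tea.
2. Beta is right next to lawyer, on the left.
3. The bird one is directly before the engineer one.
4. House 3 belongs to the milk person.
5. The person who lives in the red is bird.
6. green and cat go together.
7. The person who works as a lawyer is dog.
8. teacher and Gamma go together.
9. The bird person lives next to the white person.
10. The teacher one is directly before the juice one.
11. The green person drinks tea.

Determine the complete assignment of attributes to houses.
Solution:

House | Pet | Color | Drink | Team | Profession
-----------------------------------------------
  1   | bird | red | coffee | Gamma | teacher
  2   | fish | white | juice | Beta | engineer
  3   | dog | blue | milk | Alpha | lawyer
  4   | cat | green | tea | Delta | doctor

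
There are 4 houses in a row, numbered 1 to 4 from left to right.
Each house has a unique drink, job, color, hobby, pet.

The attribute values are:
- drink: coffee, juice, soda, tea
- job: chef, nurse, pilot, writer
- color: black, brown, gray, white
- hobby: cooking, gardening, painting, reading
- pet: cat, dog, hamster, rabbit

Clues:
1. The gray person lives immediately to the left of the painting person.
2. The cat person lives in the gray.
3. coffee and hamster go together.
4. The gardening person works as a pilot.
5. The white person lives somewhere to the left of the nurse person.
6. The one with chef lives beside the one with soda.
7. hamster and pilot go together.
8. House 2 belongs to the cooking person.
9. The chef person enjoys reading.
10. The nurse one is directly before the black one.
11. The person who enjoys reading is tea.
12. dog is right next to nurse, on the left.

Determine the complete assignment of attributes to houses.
Solution:

House | Drink | Job | Color | Hobby | Pet
-----------------------------------------
  1   | tea | chef | white | reading | dog
  2   | soda | nurse | gray | cooking | cat
  3   | juice | writer | black | painting | rabbit
  4   | coffee | pilot | brown | gardening | hamster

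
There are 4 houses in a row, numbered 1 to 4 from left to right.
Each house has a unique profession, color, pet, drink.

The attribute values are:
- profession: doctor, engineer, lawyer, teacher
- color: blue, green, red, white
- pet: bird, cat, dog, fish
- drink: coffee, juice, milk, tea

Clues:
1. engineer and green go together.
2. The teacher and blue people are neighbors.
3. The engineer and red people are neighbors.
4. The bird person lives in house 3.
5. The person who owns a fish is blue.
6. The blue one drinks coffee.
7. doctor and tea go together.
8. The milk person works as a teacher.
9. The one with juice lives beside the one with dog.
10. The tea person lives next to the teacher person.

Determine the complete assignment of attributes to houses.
Solution:

House | Profession | Color | Pet | Drink
----------------------------------------
  1   | engineer | green | cat | juice
  2   | doctor | red | dog | tea
  3   | teacher | white | bird | milk
  4   | lawyer | blue | fish | coffee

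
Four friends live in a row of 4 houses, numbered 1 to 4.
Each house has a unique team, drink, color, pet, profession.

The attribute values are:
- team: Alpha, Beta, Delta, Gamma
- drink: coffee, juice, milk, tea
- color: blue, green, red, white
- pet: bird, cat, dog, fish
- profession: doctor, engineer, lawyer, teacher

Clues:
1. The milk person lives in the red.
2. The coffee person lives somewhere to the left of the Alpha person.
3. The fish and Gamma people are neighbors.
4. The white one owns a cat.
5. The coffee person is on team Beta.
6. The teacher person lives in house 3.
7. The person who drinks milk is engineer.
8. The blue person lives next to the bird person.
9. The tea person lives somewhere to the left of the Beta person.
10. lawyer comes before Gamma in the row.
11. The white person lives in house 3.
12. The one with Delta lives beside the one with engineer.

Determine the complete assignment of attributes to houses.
Solution:

House | Team | Drink | Color | Pet | Profession
-----------------------------------------------
  1   | Delta | tea | blue | fish | lawyer
  2   | Gamma | milk | red | bird | engineer
  3   | Beta | coffee | white | cat | teacher
  4   | Alpha | juice | green | dog | doctor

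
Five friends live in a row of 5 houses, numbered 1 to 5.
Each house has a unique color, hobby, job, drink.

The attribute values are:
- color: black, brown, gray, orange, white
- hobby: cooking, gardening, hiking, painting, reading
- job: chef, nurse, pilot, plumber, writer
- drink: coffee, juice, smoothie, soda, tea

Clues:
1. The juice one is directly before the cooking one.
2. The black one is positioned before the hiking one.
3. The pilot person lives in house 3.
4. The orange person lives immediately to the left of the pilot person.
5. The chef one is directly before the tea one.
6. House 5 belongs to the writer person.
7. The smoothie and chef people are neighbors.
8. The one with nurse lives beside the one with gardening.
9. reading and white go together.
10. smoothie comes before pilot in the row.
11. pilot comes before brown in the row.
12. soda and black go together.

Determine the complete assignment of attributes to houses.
Solution:

House | Color | Hobby | Job | Drink
-----------------------------------
  1   | white | reading | nurse | smoothie
  2   | orange | gardening | chef | juice
  3   | gray | cooking | pilot | tea
  4   | black | painting | plumber | soda
  5   | brown | hiking | writer | coffee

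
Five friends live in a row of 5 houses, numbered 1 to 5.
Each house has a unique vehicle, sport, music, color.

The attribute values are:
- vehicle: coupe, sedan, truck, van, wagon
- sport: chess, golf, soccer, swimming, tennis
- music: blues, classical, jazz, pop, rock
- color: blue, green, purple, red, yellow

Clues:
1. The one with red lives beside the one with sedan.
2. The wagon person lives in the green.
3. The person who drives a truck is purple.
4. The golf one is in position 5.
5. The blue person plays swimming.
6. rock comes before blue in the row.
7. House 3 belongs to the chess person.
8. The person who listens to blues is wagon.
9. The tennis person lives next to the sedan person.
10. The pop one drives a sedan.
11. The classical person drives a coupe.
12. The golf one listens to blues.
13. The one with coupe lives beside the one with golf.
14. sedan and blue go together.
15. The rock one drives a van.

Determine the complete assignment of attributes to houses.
Solution:

House | Vehicle | Sport | Music | Color
---------------------------------------
  1   | van | tennis | rock | red
  2   | sedan | swimming | pop | blue
  3   | truck | chess | jazz | purple
  4   | coupe | soccer | classical | yellow
  5   | wagon | golf | blues | green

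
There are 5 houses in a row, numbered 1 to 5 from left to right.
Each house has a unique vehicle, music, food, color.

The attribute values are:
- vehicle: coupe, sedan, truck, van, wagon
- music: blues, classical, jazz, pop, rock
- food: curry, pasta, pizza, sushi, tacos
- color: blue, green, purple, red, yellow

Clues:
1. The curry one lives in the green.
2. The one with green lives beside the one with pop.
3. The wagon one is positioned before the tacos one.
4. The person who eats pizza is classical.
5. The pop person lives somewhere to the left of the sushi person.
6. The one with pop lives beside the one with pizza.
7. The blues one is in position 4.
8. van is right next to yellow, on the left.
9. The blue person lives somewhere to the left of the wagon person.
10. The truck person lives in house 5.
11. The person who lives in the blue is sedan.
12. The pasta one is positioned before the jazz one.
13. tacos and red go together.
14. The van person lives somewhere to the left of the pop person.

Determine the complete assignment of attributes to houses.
Solution:

House | Vehicle | Music | Food | Color
--------------------------------------
  1   | van | rock | curry | green
  2   | coupe | pop | pasta | yellow
  3   | sedan | classical | pizza | blue
  4   | wagon | blues | sushi | purple
  5   | truck | jazz | tacos | red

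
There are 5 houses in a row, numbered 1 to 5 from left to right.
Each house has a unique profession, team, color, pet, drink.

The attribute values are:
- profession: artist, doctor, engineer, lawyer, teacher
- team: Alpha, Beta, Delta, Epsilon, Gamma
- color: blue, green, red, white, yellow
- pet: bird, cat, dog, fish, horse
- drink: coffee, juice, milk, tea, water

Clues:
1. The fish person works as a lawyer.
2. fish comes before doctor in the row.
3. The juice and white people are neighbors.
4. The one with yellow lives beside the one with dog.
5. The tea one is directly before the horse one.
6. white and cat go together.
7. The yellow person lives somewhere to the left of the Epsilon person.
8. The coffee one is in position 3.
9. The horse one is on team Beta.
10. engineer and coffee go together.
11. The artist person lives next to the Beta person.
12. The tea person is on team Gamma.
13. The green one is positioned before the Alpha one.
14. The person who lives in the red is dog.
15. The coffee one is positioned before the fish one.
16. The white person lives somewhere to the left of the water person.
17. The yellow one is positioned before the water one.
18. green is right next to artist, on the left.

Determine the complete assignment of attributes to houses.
Solution:

House | Profession | Team | Color | Pet | Drink
-----------------------------------------------
  1   | teacher | Delta | green | bird | juice
  2   | artist | Gamma | white | cat | tea
  3   | engineer | Beta | blue | horse | coffee
  4   | lawyer | Alpha | yellow | fish | milk
  5   | doctor | Epsilon | red | dog | water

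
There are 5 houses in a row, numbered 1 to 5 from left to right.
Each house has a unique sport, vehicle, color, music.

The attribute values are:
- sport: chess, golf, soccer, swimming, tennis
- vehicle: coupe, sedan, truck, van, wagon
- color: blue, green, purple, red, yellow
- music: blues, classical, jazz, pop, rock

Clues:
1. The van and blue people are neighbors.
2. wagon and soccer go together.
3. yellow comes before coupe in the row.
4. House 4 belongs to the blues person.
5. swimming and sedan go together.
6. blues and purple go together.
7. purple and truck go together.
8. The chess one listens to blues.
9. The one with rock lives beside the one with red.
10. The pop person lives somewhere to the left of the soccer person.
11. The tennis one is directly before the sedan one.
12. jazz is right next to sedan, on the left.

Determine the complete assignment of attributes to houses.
Solution:

House | Sport | Vehicle | Color | Music
---------------------------------------
  1   | tennis | van | yellow | jazz
  2   | swimming | sedan | blue | rock
  3   | golf | coupe | red | pop
  4   | chess | truck | purple | blues
  5   | soccer | wagon | green | classical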